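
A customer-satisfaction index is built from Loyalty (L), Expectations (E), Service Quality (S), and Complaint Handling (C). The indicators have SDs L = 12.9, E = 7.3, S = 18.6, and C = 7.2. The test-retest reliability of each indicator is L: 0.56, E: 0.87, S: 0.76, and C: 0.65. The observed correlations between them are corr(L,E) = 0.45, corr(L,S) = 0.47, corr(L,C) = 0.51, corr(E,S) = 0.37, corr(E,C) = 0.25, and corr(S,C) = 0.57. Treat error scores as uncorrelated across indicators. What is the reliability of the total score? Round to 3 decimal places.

0.861

Var(L+E+S+C) = 12.9² + 7.3² + 18.6² + 7.2² + 2·[12.9·7.3·0.45 + 12.9·18.6·0.47 + 12.9·7.2·0.51 + 7.3·18.6·0.37 + 7.3·7.2·0.25 + 18.6·7.2·0.57] = 617.5 + 684.46 = 1301.96.
Because errors are independent across components, Cov(Tᵢ,Tⱼ) = Cov(Xᵢ,Xⱼ); the off-diagonal part of the true-score variance is the same as above.
True-score variance = [12.9²·0.56 + 7.3²·0.87 + 18.6²·0.76 + 7.2²·0.65] + 684.46 = 436.178 + 684.46 = 1120.64.
Reliability = 1120.64 / 1301.96 = 0.861.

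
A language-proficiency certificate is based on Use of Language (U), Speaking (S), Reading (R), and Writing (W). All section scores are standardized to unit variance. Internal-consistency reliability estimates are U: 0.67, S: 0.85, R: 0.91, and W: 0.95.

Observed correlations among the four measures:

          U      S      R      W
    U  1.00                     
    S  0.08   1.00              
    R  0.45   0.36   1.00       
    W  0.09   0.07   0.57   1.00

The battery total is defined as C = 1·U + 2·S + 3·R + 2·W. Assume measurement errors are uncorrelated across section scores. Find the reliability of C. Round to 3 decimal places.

0.941

Var(C) = 1 + 2² + 3² + 2² + 2·[2·0.08 + 3·0.45 + 2·0.09 + 6·0.36 + 4·0.07 + 6·0.57] = 18 + 15.1 = 33.1.
With uncorrelated errors the cross-covariances are all true-score covariance, so they carry over unchanged; only the diagonal terms shrink to ρᵢσᵢ².
True-score variance = [0.67 + 2²·0.85 + 3²·0.91 + 2²·0.95] + 15.1 = 16.06 + 15.1 = 31.16.
Reliability = 31.16 / 33.1 = 0.941.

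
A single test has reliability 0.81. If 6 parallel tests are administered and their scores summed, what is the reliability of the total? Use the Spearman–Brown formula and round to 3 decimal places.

ρ_k = kρ / (1 + (k−1)ρ) = 6·0.81 / (1 + 5·0.81) = 4.860 / 5.050 = 0.962.

0.962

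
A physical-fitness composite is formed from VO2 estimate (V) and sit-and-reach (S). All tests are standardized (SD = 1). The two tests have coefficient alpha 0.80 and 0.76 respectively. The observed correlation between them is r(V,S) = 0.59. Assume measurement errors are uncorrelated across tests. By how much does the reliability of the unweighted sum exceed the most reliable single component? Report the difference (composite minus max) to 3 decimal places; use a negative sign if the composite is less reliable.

0.062

Var(sum) = 2 + 1.18 = 3.18; true-score variance = 1.56 + 1.18 = 2.74; composite reliability = 0.8616.
Max component reliability = 0.8000.
Difference = 0.8616 − 0.8000 = 0.062.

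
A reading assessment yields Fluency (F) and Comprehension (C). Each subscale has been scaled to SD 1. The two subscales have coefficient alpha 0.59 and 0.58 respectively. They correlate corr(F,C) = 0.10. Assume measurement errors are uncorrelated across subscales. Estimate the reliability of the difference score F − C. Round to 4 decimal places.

Var(F−C) = 1 + 1 − 2·0.10 = 2 − 0.2 = 1.8.
Because errors are independent across components, Cov(Tᵢ,Tⱼ) = Cov(Xᵢ,Xⱼ); the off-diagonal part of the true-score variance is the same as above.
True-score variance = [0.59 + 0.58] − 0.2 = 1.17 − 0.2 = 0.97.
Reliability = 0.97 / 1.8 = 0.5389.

0.5389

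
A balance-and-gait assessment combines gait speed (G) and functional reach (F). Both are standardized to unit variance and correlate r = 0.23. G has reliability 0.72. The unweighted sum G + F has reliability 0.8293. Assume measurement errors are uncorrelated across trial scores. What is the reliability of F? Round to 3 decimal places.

0.860

Var(G+F) = 2 + 2·0.23 = 2.460.
True-score variance = ρ_G + ρ_F + 2·0.23, so 0.8293 = (0.72 + ρ_F + 0.46) / 2.460.
ρ_F = 0.8293·2.460 − 0.72 − 0.46 = 0.860.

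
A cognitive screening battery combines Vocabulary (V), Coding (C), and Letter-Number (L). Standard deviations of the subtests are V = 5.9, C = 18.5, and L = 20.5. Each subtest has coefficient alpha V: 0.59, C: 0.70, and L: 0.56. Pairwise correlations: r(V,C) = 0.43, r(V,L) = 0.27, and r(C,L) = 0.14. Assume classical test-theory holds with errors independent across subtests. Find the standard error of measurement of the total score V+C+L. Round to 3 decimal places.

Var(total) = 797.31 + 265.372 = 1062.68.
True-score variance = 495.453 + 265.372 = 760.825, so reliability = 0.7159.
Error variance = 1062.68 − 760.825 = 301.857; SEM = √301.857 = 17.374.

17.374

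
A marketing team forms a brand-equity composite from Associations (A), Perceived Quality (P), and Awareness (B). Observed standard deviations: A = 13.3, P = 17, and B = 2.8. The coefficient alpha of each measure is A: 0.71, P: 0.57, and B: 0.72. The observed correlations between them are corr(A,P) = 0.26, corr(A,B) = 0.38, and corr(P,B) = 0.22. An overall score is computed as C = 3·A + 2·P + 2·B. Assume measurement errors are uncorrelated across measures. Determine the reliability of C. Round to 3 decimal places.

0.741

Var(C) = 3²·13.3² + 2²·17² + 2²·2.8² + 2·[6·13.3·17·0.26 + 6·13.3·2.8·0.38 + 4·17·2.8·0.22] = 2779.37 + 959.022 = 3738.39.
With uncorrelated errors the cross-covariances are all true-score covariance, so they carry over unchanged; only the diagonal terms shrink to ρᵢσᵢ².
True-score variance = [3²·13.3²·0.71 + 2²·17²·0.57 + 2²·2.8²·0.72] + 959.022 = 1811.83 + 959.022 = 2770.85.
Reliability = 2770.85 / 3738.39 = 0.741.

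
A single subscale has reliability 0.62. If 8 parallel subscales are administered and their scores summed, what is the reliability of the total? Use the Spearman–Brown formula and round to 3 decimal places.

0.929

ρ_k = kρ / (1 + (k−1)ρ) = 8·0.62 / (1 + 7·0.62) = 4.960 / 5.340 = 0.929.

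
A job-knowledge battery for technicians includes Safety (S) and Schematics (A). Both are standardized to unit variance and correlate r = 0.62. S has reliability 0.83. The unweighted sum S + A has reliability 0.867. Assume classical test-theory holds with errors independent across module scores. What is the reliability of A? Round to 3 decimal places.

0.739

Var(S+A) = 2 + 2·0.62 = 3.240.
True-score variance = ρ_S + ρ_A + 2·0.62, so 0.867 = (0.83 + ρ_A + 1.24) / 3.240.
ρ_A = 0.867·3.240 − 0.83 − 1.24 = 0.739.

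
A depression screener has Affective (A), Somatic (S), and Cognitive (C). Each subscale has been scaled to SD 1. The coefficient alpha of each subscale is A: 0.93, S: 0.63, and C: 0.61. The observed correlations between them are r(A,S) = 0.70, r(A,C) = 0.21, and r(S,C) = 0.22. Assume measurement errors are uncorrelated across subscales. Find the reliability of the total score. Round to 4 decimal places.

Var(A+S+C) = 3 + 2·[0.70 + 0.21 + 0.22] = 3 + 2.26 = 5.26.
Because errors are independent across components, Cov(Tᵢ,Tⱼ) = Cov(Xᵢ,Xⱼ); the off-diagonal part of the true-score variance is the same as above.
True-score variance = [0.93 + 0.63 + 0.61] + 2.26 = 2.17 + 2.26 = 4.43.
Reliability = 4.43 / 5.26 = 0.8422.

0.8422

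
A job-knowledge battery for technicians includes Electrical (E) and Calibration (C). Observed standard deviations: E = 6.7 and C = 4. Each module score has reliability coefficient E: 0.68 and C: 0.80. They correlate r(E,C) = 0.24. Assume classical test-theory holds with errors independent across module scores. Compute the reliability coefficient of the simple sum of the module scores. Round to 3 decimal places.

Var(E+C) = 6.7² + 4² + 2·[6.7·4·0.24] = 60.89 + 12.864 = 73.754.
Under uncorrelated errors the observed covariances equal the true-score covariances, so only the own-variance terms attenuate.
True-score variance = [6.7²·0.68 + 4²·0.80] + 12.864 = 43.3252 + 12.864 = 56.1892.
Reliability = 56.1892 / 73.754 = 0.762.

0.762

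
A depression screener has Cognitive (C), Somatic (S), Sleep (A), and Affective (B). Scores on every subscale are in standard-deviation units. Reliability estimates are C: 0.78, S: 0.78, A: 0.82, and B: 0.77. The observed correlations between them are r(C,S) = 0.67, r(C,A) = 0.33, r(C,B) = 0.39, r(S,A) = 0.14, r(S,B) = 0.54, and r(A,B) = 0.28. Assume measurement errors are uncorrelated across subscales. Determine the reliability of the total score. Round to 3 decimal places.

0.902

Var(C+S+A+B) = 4 + 2·[0.67 + 0.33 + 0.39 + 0.14 + 0.54 + 0.28] = 4 + 4.7 = 8.7.
With uncorrelated errors the cross-covariances are all true-score covariance, so they carry over unchanged; only the diagonal terms shrink to ρᵢσᵢ².
True-score variance = [0.78 + 0.78 + 0.82 + 0.77] + 4.7 = 3.15 + 4.7 = 7.85.
Reliability = 7.85 / 8.7 = 0.902.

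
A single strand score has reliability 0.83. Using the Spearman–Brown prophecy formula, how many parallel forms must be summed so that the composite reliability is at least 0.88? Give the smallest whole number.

2

k ≥ ρ*(1−ρ₁)/(ρ₁(1−ρ*)) = 0.88·0.17 / (0.83·0.12) = 1.502.
Smallest integer k = 2.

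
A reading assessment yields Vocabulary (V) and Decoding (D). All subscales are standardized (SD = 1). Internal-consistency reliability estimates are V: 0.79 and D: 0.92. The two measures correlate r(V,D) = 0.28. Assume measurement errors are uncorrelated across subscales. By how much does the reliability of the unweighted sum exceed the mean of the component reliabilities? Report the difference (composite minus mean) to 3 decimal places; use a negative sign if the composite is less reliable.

0.032

Var(sum) = 2 + 0.56 = 2.56; true-score variance = 1.71 + 0.56 = 2.27; composite reliability = 0.8867.
Mean component reliability = 0.8550.
Difference = 0.8867 − 0.8550 = 0.032.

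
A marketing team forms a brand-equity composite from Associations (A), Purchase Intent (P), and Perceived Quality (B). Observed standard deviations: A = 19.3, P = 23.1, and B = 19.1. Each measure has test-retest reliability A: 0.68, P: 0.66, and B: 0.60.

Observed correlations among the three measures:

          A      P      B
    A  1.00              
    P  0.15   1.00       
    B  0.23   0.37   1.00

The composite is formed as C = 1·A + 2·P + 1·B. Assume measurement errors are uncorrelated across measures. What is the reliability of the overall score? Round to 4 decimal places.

Var(C) = 19.3² + 2²·23.1² + 19.1² + 2·[2·19.3·23.1·0.15 + 19.3·19.1·0.23 + 2·23.1·19.1·0.37] = 2871.74 + 1090.06 = 3961.8.
Under uncorrelated errors the observed covariances equal the true-score covariances, so only the own-variance terms attenuate.
True-score variance = [19.3²·0.68 + 2²·23.1²·0.66 + 19.1²·0.60] + 1090.06 = 1880.91 + 1090.06 = 2970.97.
Reliability = 2970.97 / 3961.8 = 0.7499.

0.7499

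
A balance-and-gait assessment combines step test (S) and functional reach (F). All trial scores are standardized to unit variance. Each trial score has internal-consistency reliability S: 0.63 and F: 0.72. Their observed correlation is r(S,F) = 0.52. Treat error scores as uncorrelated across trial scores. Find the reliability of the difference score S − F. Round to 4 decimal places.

0.3229

Var(S−F) = 1 + 1 − 2·0.52 = 2 − 1.04 = 0.96.
With uncorrelated errors the cross-covariances are all true-score covariance, so they carry over unchanged; only the diagonal terms shrink to ρᵢσᵢ².
True-score variance = [0.63 + 0.72] − 1.04 = 1.35 − 1.04 = 0.31.
Reliability = 0.31 / 0.96 = 0.3229.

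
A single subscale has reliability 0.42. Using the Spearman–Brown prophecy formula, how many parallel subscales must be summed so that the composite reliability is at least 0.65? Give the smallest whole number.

3

k ≥ ρ*(1−ρ₁)/(ρ₁(1−ρ*)) = 0.65·0.58 / (0.42·0.35) = 2.565.
Smallest integer k = 3.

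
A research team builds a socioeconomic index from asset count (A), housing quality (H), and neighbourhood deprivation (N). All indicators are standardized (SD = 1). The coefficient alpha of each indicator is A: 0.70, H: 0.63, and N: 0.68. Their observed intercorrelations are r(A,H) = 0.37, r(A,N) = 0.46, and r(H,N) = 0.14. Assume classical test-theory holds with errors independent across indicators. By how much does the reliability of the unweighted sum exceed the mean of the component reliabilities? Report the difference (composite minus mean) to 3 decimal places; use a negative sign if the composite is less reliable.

0.130

Var(sum) = 3 + 1.94 = 4.94; true-score variance = 2.01 + 1.94 = 3.95; composite reliability = 0.7996.
Mean component reliability = 0.6700.
Difference = 0.7996 − 0.6700 = 0.130.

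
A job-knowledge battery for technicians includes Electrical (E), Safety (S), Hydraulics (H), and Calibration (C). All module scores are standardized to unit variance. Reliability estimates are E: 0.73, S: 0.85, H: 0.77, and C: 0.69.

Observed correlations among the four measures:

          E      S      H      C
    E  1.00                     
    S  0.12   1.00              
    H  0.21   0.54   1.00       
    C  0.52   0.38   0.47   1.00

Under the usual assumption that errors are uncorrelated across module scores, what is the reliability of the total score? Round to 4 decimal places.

0.8868

Var(E+S+H+C) = 4 + 2·[0.12 + 0.21 + 0.52 + 0.54 + 0.38 + 0.47] = 4 + 4.48 = 8.48.
Under uncorrelated errors the observed covariances equal the true-score covariances, so only the own-variance terms attenuate.
True-score variance = [0.73 + 0.85 + 0.77 + 0.69] + 4.48 = 3.04 + 4.48 = 7.52.
Reliability = 7.52 / 8.48 = 0.8868.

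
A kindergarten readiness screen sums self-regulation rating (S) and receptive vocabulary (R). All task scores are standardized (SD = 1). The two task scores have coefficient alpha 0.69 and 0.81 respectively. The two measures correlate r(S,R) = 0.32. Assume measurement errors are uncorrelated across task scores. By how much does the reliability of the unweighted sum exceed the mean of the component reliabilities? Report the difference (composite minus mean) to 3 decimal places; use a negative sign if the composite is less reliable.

Var(sum) = 2 + 0.64 = 2.64; true-score variance = 1.5 + 0.64 = 2.14; composite reliability = 0.8106.
Mean component reliability = 0.7500.
Difference = 0.8106 − 0.7500 = 0.061.

0.061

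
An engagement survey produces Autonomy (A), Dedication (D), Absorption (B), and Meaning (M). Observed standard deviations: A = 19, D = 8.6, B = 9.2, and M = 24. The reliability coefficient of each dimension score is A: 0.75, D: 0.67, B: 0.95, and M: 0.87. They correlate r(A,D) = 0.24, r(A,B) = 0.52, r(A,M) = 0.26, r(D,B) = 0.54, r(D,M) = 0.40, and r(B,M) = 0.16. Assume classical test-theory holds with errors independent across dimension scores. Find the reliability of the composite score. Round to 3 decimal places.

Var(A+D+B+M) = 19² + 8.6² + 9.2² + 24² + 2·[19·8.6·0.24 + 19·9.2·0.52 + 19·24·0.26 + 8.6·9.2·0.54 + 8.6·24·0.40 + 9.2·24·0.16] = 1095.6 + 818.57 = 1914.17.
Under uncorrelated errors the observed covariances equal the true-score covariances, so only the own-variance terms attenuate.
True-score variance = [19²·0.75 + 8.6²·0.67 + 9.2²·0.95 + 24²·0.87] + 818.57 = 901.831 + 818.57 = 1720.4.
Reliability = 1720.4 / 1914.17 = 0.899.

0.899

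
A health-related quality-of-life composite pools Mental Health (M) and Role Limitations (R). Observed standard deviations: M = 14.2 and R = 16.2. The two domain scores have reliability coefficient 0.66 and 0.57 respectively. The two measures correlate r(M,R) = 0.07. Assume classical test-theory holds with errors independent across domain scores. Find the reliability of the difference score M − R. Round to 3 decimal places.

0.580

Var(M−R) = 14.2² + 16.2² − 2·14.2·16.2·0.07 = 464.08 − 32.2056 = 431.874.
With uncorrelated errors the cross-covariances are all true-score covariance, so they carry over unchanged; only the diagonal terms shrink to ρᵢσᵢ².
True-score variance = [14.2²·0.66 + 16.2²·0.57] − 32.2056 = 282.673 − 32.2056 = 250.468.
Reliability = 250.468 / 431.874 = 0.580.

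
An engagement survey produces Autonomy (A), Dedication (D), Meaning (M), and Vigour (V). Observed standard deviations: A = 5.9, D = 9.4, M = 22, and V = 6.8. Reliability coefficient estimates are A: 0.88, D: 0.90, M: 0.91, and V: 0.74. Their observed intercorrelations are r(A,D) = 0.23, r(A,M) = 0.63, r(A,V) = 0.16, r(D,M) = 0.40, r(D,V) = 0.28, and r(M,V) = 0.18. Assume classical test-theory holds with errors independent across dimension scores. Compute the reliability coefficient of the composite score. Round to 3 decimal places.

0.938

Var(A+D+M+V) = 5.9² + 9.4² + 22² + 6.8² + 2·[5.9·9.4·0.23 + 5.9·22·0.63 + 5.9·6.8·0.16 + 9.4·22·0.40 + 9.4·6.8·0.28 + 22·6.8·0.18] = 653.41 + 456.989 = 1110.4.
Because errors are independent across components, Cov(Tᵢ,Tⱼ) = Cov(Xᵢ,Xⱼ); the off-diagonal part of the true-score variance is the same as above.
True-score variance = [5.9²·0.88 + 9.4²·0.90 + 22²·0.91 + 6.8²·0.74] + 456.989 = 584.814 + 456.989 = 1041.8.
Reliability = 1041.8 / 1110.4 = 0.938.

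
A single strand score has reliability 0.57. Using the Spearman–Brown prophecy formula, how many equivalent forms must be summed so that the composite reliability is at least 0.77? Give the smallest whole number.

k ≥ ρ*(1−ρ₁)/(ρ₁(1−ρ*)) = 0.77·0.43 / (0.57·0.23) = 2.526.
Smallest integer k = 3.

3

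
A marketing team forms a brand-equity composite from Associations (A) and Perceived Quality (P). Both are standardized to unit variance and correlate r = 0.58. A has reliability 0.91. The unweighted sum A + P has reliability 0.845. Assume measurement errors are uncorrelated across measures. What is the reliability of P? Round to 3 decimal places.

Var(A+P) = 2 + 2·0.58 = 3.160.
True-score variance = ρ_A + ρ_P + 2·0.58, so 0.845 = (0.91 + ρ_P + 1.16) / 3.160.
ρ_P = 0.845·3.160 − 0.91 − 1.16 = 0.600.

0.600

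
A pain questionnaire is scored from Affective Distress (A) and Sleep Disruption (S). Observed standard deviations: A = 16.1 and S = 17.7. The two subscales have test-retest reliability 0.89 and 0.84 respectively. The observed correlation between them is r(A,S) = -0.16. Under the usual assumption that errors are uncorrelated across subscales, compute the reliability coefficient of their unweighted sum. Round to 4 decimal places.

Var(A+S) = 16.1² + 17.7² + 2·[16.1·17.7·(-0.16)] = 572.5 − 91.1904 = 481.31.
With uncorrelated errors the cross-covariances are all true-score covariance, so they carry over unchanged; only the diagonal terms shrink to ρᵢσᵢ².
True-score variance = [16.1²·0.89 + 17.7²·0.84] − 91.1904 = 493.861 − 91.1904 = 402.67.
Reliability = 402.67 / 481.31 = 0.8366.

0.8366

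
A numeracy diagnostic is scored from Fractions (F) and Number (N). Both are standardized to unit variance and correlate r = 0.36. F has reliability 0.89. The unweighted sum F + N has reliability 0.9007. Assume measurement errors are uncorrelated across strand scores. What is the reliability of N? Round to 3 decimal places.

Var(F+N) = 2 + 2·0.36 = 2.720.
True-score variance = ρ_F + ρ_N + 2·0.36, so 0.9007 = (0.89 + ρ_N + 0.72) / 2.720.
ρ_N = 0.9007·2.720 − 0.89 − 0.72 = 0.840.

0.840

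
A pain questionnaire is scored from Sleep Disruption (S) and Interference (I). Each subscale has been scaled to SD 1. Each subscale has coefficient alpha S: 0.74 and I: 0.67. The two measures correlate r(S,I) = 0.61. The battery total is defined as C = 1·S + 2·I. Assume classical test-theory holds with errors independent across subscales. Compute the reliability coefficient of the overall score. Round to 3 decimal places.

0.788

Var(C) = 1 + 2² + 2·[2·0.61] = 5 + 2.44 = 7.44.
Because errors are independent across components, Cov(Tᵢ,Tⱼ) = Cov(Xᵢ,Xⱼ); the off-diagonal part of the true-score variance is the same as above.
True-score variance = [0.74 + 2²·0.67] + 2.44 = 3.42 + 2.44 = 5.86.
Reliability = 5.86 / 7.44 = 0.788.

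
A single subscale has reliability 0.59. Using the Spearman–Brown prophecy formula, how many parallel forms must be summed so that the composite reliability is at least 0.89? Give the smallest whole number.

6

k ≥ ρ*(1−ρ₁)/(ρ₁(1−ρ*)) = 0.89·0.41 / (0.59·0.11) = 5.622.
Smallest integer k = 6.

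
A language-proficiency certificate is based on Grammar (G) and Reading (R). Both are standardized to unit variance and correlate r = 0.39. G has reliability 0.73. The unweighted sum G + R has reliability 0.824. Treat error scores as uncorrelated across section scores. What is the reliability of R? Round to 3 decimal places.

Var(G+R) = 2 + 2·0.39 = 2.780.
True-score variance = ρ_G + ρ_R + 2·0.39, so 0.824 = (0.73 + ρ_R + 0.78) / 2.780.
ρ_R = 0.824·2.780 − 0.73 − 0.78 = 0.781.

0.781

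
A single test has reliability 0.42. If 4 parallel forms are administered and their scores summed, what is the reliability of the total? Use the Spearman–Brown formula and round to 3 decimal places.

0.743

ρ_k = kρ / (1 + (k−1)ρ) = 4·0.42 / (1 + 3·0.42) = 1.680 / 2.260 = 0.743.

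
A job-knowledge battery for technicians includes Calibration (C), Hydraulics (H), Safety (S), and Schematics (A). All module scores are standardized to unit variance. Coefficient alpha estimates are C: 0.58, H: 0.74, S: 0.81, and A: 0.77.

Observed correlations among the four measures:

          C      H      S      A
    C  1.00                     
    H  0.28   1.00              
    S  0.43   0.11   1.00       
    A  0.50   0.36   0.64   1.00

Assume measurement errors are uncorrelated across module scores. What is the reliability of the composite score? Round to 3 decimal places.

0.873

Var(C+H+S+A) = 4 + 2·[0.28 + 0.43 + 0.50 + 0.11 + 0.36 + 0.64] = 4 + 4.64 = 8.64.
Under uncorrelated errors the observed covariances equal the true-score covariances, so only the own-variance terms attenuate.
True-score variance = [0.58 + 0.74 + 0.81 + 0.77] + 4.64 = 2.9 + 4.64 = 7.54.
Reliability = 7.54 / 8.64 = 0.873.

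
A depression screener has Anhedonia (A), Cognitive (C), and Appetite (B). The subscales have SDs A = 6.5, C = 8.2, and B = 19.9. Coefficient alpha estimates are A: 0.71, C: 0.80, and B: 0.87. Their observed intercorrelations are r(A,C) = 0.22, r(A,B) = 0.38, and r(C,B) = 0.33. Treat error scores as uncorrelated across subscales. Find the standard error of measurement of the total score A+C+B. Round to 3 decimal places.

8.785

Var(total) = 505.5 + 229.457 = 734.957.
True-score variance = 428.318 + 229.457 = 657.775, so reliability = 0.8950.
Error variance = 734.957 − 657.775 = 77.1818; SEM = √77.1818 = 8.785.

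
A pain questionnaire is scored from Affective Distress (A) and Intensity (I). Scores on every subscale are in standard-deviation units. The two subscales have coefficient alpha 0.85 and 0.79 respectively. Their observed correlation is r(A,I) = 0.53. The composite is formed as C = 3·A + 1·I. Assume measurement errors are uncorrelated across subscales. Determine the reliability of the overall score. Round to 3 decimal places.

Var(C) = 3² + 1 + 2·[3·0.53] = 10 + 3.18 = 13.18.
With uncorrelated errors the cross-covariances are all true-score covariance, so they carry over unchanged; only the diagonal terms shrink to ρᵢσᵢ².
True-score variance = [3²·0.85 + 0.79] + 3.18 = 8.44 + 3.18 = 11.62.
Reliability = 11.62 / 13.18 = 0.882.

0.882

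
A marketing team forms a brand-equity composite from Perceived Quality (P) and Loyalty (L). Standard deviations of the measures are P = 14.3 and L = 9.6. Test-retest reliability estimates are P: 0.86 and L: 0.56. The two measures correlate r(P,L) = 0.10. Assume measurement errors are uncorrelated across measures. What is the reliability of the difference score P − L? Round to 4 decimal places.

Var(P−L) = 14.3² + 9.6² − 2·14.3·9.6·0.10 = 296.65 − 27.456 = 269.194.
Because errors are independent across components, Cov(Tᵢ,Tⱼ) = Cov(Xᵢ,Xⱼ); the off-diagonal part of the true-score variance is the same as above.
True-score variance = [14.3²·0.86 + 9.6²·0.56] − 27.456 = 227.471 − 27.456 = 200.015.
Reliability = 200.015 / 269.194 = 0.7430.

0.7430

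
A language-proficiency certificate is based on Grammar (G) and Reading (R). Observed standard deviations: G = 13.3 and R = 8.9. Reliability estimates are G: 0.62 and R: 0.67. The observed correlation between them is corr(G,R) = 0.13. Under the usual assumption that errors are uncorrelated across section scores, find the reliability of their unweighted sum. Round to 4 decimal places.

Var(G+R) = 13.3² + 8.9² + 2·[13.3·8.9·0.13] = 256.1 + 30.7762 = 286.876.
Under uncorrelated errors the observed covariances equal the true-score covariances, so only the own-variance terms attenuate.
True-score variance = [13.3²·0.62 + 8.9²·0.67] + 30.7762 = 162.743 + 30.7762 = 193.519.
Reliability = 193.519 / 286.876 = 0.6746.

0.6746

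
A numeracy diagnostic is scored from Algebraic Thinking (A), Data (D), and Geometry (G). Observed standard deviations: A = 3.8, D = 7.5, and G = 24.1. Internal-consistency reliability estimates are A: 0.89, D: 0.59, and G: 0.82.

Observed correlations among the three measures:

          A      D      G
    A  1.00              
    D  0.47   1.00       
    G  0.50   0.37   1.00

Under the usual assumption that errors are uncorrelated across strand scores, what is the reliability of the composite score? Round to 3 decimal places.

Var(A+D+G) = 3.8² + 7.5² + 24.1² + 2·[3.8·7.5·0.47 + 3.8·24.1·0.50 + 7.5·24.1·0.37] = 651.5 + 252.125 = 903.625.
With uncorrelated errors the cross-covariances are all true-score covariance, so they carry over unchanged; only the diagonal terms shrink to ρᵢσᵢ².
True-score variance = [3.8²·0.89 + 7.5²·0.59 + 24.1²·0.82] + 252.125 = 522.303 + 252.125 = 774.428.
Reliability = 774.428 / 903.625 = 0.857.

0.857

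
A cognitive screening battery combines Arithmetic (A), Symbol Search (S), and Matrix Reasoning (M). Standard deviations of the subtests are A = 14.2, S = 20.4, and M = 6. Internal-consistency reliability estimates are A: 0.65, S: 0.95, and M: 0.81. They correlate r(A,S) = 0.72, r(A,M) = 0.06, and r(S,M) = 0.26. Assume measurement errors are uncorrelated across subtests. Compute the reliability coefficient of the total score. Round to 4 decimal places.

0.9142

Var(A+S+M) = 14.2² + 20.4² + 6² + 2·[14.2·20.4·0.72 + 14.2·6·0.06 + 20.4·6·0.26] = 653.8 + 491.011 = 1144.81.
Under uncorrelated errors the observed covariances equal the true-score covariances, so only the own-variance terms attenuate.
True-score variance = [14.2²·0.65 + 20.4²·0.95 + 6²·0.81] + 491.011 = 555.578 + 491.011 = 1046.59.
Reliability = 1046.59 / 1144.81 = 0.9142.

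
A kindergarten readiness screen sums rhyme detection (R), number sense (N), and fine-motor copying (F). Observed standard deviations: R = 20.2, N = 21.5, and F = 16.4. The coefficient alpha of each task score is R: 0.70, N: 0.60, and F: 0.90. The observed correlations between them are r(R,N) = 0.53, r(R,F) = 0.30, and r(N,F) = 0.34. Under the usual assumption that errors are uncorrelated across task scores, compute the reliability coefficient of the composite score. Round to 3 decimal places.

Var(R+N+F) = 20.2² + 21.5² + 16.4² + 2·[20.2·21.5·0.53 + 20.2·16.4·0.30 + 21.5·16.4·0.34] = 1139.25 + 898.894 = 2038.14.
With uncorrelated errors the cross-covariances are all true-score covariance, so they carry over unchanged; only the diagonal terms shrink to ρᵢσᵢ².
True-score variance = [20.2²·0.70 + 21.5²·0.60 + 16.4²·0.90] + 898.894 = 805.042 + 898.894 = 1703.94.
Reliability = 1703.94 / 2038.14 = 0.836.

0.836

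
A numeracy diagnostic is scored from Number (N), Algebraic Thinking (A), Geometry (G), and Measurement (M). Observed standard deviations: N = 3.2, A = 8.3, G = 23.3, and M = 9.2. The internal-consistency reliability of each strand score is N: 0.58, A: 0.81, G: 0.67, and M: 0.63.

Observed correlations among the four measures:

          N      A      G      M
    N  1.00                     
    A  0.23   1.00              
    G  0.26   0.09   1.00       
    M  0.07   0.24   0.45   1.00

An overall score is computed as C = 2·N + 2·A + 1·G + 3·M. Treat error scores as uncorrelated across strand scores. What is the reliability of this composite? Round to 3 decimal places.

Var(C) = 2²·3.2² + 2²·8.3² + 23.3² + 3²·9.2² + 2·[4·3.2·8.3·0.23 + 2·3.2·23.3·0.26 + 6·3.2·9.2·0.07 + 2·8.3·23.3·0.09 + 6·8.3·9.2·0.24 + 3·23.3·9.2·0.45] = 1621.17 + 1019.45 = 2640.62.
Because errors are independent across components, Cov(Tᵢ,Tⱼ) = Cov(Xᵢ,Xⱼ); the off-diagonal part of the true-score variance is the same as above.
True-score variance = [2²·3.2²·0.58 + 2²·8.3²·0.81 + 23.3²·0.67 + 3²·9.2²·0.63] + 1019.45 = 1090.61 + 1019.45 = 2110.06.
Reliability = 2110.06 / 2640.62 = 0.799.

0.799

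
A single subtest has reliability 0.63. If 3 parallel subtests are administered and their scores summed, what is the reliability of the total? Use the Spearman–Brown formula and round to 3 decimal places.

ρ_k = kρ / (1 + (k−1)ρ) = 3·0.63 / (1 + 2·0.63) = 1.890 / 2.260 = 0.836.

0.836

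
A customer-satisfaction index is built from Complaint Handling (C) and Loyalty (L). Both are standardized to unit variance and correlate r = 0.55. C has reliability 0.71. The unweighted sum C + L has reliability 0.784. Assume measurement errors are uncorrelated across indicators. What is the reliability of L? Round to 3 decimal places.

0.620

Var(C+L) = 2 + 2·0.55 = 3.100.
True-score variance = ρ_C + ρ_L + 2·0.55, so 0.784 = (0.71 + ρ_L + 1.10) / 3.100.
ρ_L = 0.784·3.100 − 0.71 − 1.10 = 0.620.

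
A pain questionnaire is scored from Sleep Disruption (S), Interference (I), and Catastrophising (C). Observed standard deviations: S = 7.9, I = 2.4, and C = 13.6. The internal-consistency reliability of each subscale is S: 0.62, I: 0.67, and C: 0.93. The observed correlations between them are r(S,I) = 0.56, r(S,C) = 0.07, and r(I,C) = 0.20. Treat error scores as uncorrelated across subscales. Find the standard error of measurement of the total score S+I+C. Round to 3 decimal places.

Var(total) = 253.13 + 49.3328 = 302.463.
True-score variance = 214.566 + 49.3328 = 263.899, so reliability = 0.8725.
Error variance = 302.463 − 263.899 = 38.5638; SEM = √38.5638 = 6.210.

6.210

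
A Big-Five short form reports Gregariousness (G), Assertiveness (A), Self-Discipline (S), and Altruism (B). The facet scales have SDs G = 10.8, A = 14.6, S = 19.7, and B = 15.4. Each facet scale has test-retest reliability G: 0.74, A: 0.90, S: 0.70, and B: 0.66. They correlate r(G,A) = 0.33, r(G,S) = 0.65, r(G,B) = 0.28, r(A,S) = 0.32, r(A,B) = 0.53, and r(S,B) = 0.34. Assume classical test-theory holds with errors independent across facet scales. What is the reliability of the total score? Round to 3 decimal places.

0.879

Var(G+A+S+B) = 10.8² + 14.6² + 19.7² + 15.4² + 2·[10.8·14.6·0.33 + 10.8·19.7·0.65 + 10.8·15.4·0.28 + 14.6·19.7·0.32 + 14.6·15.4·0.53 + 19.7·15.4·0.34] = 955.05 + 1102.5 = 2057.55.
Under uncorrelated errors the observed covariances equal the true-score covariances, so only the own-variance terms attenuate.
True-score variance = [10.8²·0.74 + 14.6²·0.90 + 19.7²·0.70 + 15.4²·0.66] + 1102.5 = 706.346 + 1102.5 = 1808.85.
Reliability = 1808.85 / 2057.55 = 0.879.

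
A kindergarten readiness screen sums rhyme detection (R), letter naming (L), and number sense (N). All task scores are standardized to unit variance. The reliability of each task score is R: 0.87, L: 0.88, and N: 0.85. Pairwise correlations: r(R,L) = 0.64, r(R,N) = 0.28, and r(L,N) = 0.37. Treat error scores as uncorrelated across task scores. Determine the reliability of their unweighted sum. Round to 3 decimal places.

Var(R+L+N) = 3 + 2·[0.64 + 0.28 + 0.37] = 3 + 2.58 = 5.58.
Under uncorrelated errors the observed covariances equal the true-score covariances, so only the own-variance terms attenuate.
True-score variance = [0.87 + 0.88 + 0.85] + 2.58 = 2.6 + 2.58 = 5.18.
Reliability = 5.18 / 5.58 = 0.928.

0.928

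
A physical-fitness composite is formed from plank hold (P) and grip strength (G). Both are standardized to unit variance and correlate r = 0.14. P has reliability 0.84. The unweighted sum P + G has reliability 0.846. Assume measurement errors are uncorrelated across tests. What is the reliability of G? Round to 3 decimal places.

Var(P+G) = 2 + 2·0.14 = 2.280.
True-score variance = ρ_P + ρ_G + 2·0.14, so 0.846 = (0.84 + ρ_G + 0.28) / 2.280.
ρ_G = 0.846·2.280 − 0.84 − 0.28 = 0.809.

0.809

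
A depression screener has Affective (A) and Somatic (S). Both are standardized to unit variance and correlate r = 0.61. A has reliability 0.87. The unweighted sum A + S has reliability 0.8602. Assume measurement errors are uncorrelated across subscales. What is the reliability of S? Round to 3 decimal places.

Var(A+S) = 2 + 2·0.61 = 3.220.
True-score variance = ρ_A + ρ_S + 2·0.61, so 0.8602 = (0.87 + ρ_S + 1.22) / 3.220.
ρ_S = 0.8602·3.220 − 0.87 − 1.22 = 0.680.

0.680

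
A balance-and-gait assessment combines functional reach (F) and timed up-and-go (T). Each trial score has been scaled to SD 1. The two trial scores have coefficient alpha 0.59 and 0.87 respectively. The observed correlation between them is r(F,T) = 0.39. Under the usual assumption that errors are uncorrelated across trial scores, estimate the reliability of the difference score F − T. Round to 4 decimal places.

0.5574

Var(F−T) = 1 + 1 − 2·0.39 = 2 − 0.78 = 1.22.
Because errors are independent across components, Cov(Tᵢ,Tⱼ) = Cov(Xᵢ,Xⱼ); the off-diagonal part of the true-score variance is the same as above.
True-score variance = [0.59 + 0.87] − 0.78 = 1.46 − 0.78 = 0.68.
Reliability = 0.68 / 1.22 = 0.5574.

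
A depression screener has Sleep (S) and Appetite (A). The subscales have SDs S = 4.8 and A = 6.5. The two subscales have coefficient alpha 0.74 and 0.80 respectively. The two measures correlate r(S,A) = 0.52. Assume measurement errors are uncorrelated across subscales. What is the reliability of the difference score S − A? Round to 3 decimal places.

0.560

Var(S−A) = 4.8² + 6.5² − 2·4.8·6.5·0.52 = 65.29 − 32.448 = 32.842.
Under uncorrelated errors the observed covariances equal the true-score covariances, so only the own-variance terms attenuate.
True-score variance = [4.8²·0.74 + 6.5²·0.80] − 32.448 = 50.8496 − 32.448 = 18.4016.
Reliability = 18.4016 / 32.842 = 0.560.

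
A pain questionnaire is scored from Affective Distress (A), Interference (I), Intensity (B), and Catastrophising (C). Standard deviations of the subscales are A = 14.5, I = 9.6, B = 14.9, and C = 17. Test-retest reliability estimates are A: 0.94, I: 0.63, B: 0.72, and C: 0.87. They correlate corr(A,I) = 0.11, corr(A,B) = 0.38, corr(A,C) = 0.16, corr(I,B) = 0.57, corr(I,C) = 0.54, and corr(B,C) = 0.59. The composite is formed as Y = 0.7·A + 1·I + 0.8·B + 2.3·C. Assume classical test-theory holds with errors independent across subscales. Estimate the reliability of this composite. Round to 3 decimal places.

Var(Y) = 0.7²·14.5² + 9.6² + 0.8²·14.9² + 2.3²·17² + 2·[0.7·14.5·9.6·0.11 + 0.56·14.5·14.9·0.38 + 1.61·14.5·17·0.16 + 0.8·9.6·14.9·0.57 + 2.3·9.6·17·0.54 + 1.84·14.9·17·0.59] = 1866.08 + 1326.19 = 3192.27.
Under uncorrelated errors the observed covariances equal the true-score covariances, so only the own-variance terms attenuate.
True-score variance = [0.7²·14.5²·0.94 + 9.6²·0.63 + 0.8²·14.9²·0.72 + 2.3²·17²·0.87] + 1326.19 = 1587.27 + 1326.19 = 2913.46.
Reliability = 2913.46 / 3192.27 = 0.913.

0.913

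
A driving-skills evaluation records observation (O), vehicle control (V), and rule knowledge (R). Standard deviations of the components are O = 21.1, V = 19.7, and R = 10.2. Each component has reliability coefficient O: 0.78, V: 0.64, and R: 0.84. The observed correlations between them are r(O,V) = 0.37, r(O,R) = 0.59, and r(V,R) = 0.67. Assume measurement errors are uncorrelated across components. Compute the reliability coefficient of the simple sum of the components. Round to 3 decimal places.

Var(O+V+R) = 21.1² + 19.7² + 10.2² + 2·[21.1·19.7·0.37 + 21.1·10.2·0.59 + 19.7·10.2·0.67] = 937.34 + 830.815 = 1768.15.
With uncorrelated errors the cross-covariances are all true-score covariance, so they carry over unchanged; only the diagonal terms shrink to ρᵢσᵢ².
True-score variance = [21.1²·0.78 + 19.7²·0.64 + 10.2²·0.84] + 830.815 = 683.035 + 830.815 = 1513.85.
Reliability = 1513.85 / 1768.15 = 0.856.

0.856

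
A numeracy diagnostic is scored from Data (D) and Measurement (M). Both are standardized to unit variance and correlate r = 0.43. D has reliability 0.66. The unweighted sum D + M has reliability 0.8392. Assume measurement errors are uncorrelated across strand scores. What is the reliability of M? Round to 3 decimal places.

Var(D+M) = 2 + 2·0.43 = 2.860.
True-score variance = ρ_D + ρ_M + 2·0.43, so 0.8392 = (0.66 + ρ_M + 0.86) / 2.860.
ρ_M = 0.8392·2.860 − 0.66 − 0.86 = 0.880.

0.880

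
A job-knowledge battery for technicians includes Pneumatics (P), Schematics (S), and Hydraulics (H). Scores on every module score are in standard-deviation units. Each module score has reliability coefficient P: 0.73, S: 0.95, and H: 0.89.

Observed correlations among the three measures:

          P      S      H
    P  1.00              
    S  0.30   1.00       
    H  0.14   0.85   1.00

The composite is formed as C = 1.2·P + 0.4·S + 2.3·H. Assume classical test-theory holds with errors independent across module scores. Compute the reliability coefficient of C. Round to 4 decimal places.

Var(C) = 1.2² + 0.4² + 2.3² + 2·[0.48·0.30 + 2.76·0.14 + 0.92·0.85] = 6.89 + 2.6248 = 9.5148.
With uncorrelated errors the cross-covariances are all true-score covariance, so they carry over unchanged; only the diagonal terms shrink to ρᵢσᵢ².
True-score variance = [1.2²·0.73 + 0.4²·0.95 + 2.3²·0.89] + 2.6248 = 5.9113 + 2.6248 = 8.5361.
Reliability = 8.5361 / 9.5148 = 0.8971.

0.8971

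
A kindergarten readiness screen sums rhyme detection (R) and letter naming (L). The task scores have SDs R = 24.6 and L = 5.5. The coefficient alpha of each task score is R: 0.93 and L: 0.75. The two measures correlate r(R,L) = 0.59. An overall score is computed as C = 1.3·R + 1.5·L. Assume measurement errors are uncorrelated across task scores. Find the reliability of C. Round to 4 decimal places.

Var(C) = 1.3²·24.6² + 1.5²·5.5² + 2·[1.95·24.6·5.5·0.59] = 1090.78 + 311.325 = 1402.11.
With uncorrelated errors the cross-covariances are all true-score covariance, so they carry over unchanged; only the diagonal terms shrink to ρᵢσᵢ².
True-score variance = [1.3²·24.6²·0.93 + 1.5²·5.5²·0.75] + 311.325 = 1002.18 + 311.325 = 1313.5.
Reliability = 1313.5 / 1402.11 = 0.9368.

0.9368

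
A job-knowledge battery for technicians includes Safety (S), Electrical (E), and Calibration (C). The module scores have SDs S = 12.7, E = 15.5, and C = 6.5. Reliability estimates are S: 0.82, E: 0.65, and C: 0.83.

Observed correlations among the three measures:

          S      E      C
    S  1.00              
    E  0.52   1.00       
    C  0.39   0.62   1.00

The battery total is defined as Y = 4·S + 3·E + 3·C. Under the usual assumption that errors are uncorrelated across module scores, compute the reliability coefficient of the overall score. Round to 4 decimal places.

0.8643

Var(Y) = 4²·12.7² + 3²·15.5² + 3²·6.5² + 2·[12·12.7·15.5·0.52 + 12·12.7·6.5·0.39 + 9·15.5·6.5·0.62] = 5123.14 + 4353.73 = 9476.87.
With uncorrelated errors the cross-covariances are all true-score covariance, so they carry over unchanged; only the diagonal terms shrink to ρᵢσᵢ².
True-score variance = [4²·12.7²·0.82 + 3²·15.5²·0.65 + 3²·6.5²·0.83] + 4353.73 = 3837.19 + 4353.73 = 8190.92.
Reliability = 8190.92 / 9476.87 = 0.8643.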